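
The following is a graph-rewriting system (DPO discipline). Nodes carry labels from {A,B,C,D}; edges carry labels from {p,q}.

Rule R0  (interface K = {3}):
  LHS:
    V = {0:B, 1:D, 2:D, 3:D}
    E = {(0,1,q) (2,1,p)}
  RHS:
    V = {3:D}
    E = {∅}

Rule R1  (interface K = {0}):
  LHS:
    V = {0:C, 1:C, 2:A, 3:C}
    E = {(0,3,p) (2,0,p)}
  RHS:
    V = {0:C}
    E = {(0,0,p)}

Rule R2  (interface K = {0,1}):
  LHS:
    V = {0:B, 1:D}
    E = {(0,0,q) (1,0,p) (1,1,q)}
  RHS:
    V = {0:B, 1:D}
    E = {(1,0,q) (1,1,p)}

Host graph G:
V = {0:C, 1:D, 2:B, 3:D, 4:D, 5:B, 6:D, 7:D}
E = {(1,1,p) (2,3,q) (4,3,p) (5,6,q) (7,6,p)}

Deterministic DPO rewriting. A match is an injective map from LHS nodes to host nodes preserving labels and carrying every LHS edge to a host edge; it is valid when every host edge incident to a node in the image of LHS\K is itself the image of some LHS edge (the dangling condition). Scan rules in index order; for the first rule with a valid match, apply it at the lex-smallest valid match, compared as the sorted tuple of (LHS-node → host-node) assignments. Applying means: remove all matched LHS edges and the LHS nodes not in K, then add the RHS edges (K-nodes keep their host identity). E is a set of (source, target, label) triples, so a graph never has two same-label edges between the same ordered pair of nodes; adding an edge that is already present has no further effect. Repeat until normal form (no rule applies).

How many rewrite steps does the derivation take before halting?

start.  V:8 E:5  edges: 1-p->1 2-q->3 4-p->3 5-q->6 7-p->6
1. fire R0 via {0↦2, 1↦3, 2↦4, 3↦1}  →  V:5 E:3  edges: 1-p->1 5-q->6 7-p->6
2. fire R0 via {0↦5, 1↦6, 2↦7, 3↦1}  →  V:2 E:1  edges: 1-p->1
final graph: no rule applies after step 2

Answer: 2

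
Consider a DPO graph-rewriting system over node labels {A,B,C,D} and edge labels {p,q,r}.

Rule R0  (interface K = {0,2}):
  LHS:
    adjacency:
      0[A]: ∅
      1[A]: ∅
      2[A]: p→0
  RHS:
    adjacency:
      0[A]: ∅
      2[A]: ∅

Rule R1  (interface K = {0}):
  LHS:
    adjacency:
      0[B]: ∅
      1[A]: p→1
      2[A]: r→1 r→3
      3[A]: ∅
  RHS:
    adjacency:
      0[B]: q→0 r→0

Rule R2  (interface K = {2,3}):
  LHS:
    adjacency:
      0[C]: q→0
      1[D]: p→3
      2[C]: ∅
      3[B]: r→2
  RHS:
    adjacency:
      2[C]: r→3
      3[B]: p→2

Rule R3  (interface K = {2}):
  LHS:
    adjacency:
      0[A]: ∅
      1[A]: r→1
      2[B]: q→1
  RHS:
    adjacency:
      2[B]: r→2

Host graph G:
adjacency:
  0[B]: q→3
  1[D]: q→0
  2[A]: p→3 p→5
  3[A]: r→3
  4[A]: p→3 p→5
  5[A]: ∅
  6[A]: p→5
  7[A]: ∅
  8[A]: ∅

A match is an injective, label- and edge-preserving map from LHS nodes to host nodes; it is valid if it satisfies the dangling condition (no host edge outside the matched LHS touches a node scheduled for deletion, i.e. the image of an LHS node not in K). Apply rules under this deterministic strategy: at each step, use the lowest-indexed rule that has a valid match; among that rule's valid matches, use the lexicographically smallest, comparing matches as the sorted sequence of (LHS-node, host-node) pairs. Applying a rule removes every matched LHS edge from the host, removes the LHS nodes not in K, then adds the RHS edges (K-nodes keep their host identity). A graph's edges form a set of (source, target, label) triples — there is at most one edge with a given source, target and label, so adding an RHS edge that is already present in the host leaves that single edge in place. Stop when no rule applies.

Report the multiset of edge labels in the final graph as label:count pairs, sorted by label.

Answer: p:3 q:2 r:1

Steps:
initial: |V|=9 |E|=8  E = 0-q->3 1-q->0 2-p->3 2-p->5 3-r->3 4-p->3 4-p->5 6-p->5
step 1: apply R0 at {0↦3, 1↦7, 2↦2}  → |V|=8 |E|=7  E = 0-q->3 1-q->0 2-p->5 3-r->3 4-p->3 4-p->5 6-p->5
step 2: apply R0 at {0↦3, 1↦8, 2↦4}  → |V|=7 |E|=6  E = 0-q->3 1-q->0 2-p->5 3-r->3 4-p->5 6-p->5
final graph: no rule applies after step 2
NF edges: [(0, 3, 'q'), (1, 0, 'q'), (2, 5, 'p'), (3, 3, 'r'), (4, 5, 'p'), (6, 5, 'p')]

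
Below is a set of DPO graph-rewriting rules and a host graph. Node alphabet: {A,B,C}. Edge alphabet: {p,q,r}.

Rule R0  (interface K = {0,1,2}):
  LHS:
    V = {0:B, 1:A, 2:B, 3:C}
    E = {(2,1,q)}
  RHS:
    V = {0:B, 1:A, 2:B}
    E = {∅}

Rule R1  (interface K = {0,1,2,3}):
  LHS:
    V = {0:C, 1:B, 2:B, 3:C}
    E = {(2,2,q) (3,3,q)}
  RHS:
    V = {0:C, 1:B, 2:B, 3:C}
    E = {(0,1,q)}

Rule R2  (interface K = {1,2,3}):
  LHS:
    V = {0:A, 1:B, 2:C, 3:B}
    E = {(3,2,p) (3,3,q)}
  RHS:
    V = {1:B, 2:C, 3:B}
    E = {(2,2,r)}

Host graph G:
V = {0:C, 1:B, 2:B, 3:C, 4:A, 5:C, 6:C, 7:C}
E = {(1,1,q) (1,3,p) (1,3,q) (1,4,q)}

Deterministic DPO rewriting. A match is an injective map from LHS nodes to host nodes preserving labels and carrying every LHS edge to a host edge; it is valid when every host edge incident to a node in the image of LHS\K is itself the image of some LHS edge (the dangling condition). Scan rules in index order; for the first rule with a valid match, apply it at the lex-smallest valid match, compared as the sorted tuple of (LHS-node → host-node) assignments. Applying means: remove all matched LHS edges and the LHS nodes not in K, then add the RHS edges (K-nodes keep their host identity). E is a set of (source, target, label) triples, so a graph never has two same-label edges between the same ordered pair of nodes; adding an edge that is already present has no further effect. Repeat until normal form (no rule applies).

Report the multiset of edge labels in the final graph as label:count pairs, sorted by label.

[0] host  ⇒  8 nodes, 4 edges  {1-q->1 1-p->3 1-q->3 1-q->4}
[1] R0 @ {0↦2, 1↦4, 2↦1, 3↦0}  ⇒  7 nodes, 3 edges  {1-q->1 1-p->3 1-q->3}
[2] R2 @ {0↦4, 1↦2, 2↦3, 3↦1}  ⇒  6 nodes, 2 edges  {1-q->3 3-r->3}
final graph: no rule applies after step 2
NF edges: [(1, 3, 'q'), (3, 3, 'r')]

Answer: q:1 r:1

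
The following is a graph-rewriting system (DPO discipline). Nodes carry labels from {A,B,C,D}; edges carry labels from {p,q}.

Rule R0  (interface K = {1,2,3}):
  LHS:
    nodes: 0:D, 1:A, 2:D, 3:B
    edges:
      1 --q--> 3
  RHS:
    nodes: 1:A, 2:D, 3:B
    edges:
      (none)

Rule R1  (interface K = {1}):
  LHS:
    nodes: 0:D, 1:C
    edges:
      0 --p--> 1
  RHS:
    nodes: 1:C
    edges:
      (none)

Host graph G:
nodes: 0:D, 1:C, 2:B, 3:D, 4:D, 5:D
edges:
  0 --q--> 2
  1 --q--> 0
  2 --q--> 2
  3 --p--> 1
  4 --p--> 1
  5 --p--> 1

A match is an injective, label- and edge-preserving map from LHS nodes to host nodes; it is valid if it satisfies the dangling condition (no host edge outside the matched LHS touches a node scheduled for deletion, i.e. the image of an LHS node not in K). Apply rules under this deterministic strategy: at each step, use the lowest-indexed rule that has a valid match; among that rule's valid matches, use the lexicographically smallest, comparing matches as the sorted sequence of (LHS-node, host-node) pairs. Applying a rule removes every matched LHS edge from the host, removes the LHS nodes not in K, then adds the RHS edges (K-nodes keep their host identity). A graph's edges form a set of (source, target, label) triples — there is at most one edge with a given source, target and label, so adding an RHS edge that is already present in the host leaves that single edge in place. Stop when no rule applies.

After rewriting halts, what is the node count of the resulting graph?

[0] host  ⇒  6 nodes, 6 edges  {0-q->2 1-q->0 2-q->2 3-p->1 4-p->1 5-p->1}
[1] R1 @ {0↦3, 1↦1}  ⇒  5 nodes, 5 edges  {0-q->2 1-q->0 2-q->2 4-p->1 5-p->1}
[2] R1 @ {0↦4, 1↦1}  ⇒  4 nodes, 4 edges  {0-q->2 1-q->0 2-q->2 5-p->1}
[3] R1 @ {0↦5, 1↦1}  ⇒  3 nodes, 3 edges  {0-q->2 1-q->0 2-q->2}
halt: no rule applies after step 3
NF nodes: {0:D, 1:C, 2:B}

Answer: 3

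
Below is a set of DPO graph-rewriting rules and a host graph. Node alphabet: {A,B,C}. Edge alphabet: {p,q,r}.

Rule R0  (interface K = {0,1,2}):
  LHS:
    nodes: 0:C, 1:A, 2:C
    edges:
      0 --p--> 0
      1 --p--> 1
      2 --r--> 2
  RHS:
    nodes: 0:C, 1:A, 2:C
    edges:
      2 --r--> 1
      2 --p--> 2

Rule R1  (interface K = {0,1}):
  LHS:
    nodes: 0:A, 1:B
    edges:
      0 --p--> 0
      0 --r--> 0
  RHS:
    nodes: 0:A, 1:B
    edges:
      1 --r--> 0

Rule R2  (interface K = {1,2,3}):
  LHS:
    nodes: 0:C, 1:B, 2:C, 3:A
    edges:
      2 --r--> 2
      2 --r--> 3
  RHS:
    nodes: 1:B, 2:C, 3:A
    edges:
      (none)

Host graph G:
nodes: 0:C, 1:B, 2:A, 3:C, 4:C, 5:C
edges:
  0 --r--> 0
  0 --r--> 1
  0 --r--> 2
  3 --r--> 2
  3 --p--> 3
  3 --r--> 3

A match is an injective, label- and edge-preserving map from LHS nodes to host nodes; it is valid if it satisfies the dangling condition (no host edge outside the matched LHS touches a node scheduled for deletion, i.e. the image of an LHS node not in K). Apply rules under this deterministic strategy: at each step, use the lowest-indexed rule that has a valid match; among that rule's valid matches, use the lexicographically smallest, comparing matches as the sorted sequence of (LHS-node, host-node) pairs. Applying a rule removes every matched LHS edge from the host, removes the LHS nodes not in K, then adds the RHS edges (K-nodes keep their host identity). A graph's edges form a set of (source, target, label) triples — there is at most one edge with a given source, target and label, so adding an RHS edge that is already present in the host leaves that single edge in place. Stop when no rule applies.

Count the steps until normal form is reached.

Answer: 2

Rewrite trace:
[0] host  ⇒  6 nodes, 6 edges  {0-r->0 0-r->1 0-r->2 3-r->2 3-p->3 3-r->3}
[1] R2 @ {0↦4, 1↦1, 2↦0, 3↦2}  ⇒  5 nodes, 4 edges  {0-r->1 3-r->2 3-p->3 3-r->3}
[2] R2 @ {0↦5, 1↦1, 2↦3, 3↦2}  ⇒  4 nodes, 2 edges  {0-r->1 3-p->3}
normal form: no rule applies after step 2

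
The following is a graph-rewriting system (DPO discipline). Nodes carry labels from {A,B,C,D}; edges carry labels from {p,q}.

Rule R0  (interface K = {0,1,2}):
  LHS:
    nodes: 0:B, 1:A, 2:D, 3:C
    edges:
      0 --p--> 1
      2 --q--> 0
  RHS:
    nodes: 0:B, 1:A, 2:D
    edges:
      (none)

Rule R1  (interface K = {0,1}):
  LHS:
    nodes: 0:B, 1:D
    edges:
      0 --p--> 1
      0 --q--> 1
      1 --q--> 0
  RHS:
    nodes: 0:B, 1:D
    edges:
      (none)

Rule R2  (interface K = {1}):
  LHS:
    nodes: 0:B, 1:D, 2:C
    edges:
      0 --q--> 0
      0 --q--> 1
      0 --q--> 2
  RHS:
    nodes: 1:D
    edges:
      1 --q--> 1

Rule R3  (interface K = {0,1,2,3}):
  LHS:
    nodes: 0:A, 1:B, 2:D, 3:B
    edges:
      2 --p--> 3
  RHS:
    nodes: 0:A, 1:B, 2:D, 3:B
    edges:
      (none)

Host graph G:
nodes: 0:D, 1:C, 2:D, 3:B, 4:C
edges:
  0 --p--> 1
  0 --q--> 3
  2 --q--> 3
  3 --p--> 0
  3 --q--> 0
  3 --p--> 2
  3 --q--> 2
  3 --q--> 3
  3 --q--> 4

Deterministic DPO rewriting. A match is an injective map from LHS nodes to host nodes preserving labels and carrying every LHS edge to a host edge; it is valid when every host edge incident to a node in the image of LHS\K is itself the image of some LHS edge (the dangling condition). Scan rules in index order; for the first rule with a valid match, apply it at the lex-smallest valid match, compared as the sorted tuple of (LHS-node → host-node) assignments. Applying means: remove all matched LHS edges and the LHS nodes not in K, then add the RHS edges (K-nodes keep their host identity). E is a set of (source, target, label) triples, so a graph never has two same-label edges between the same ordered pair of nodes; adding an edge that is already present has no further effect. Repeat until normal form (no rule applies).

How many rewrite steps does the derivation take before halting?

[0] host  ⇒  5 nodes, 9 edges  {0-p->1 0-q->3 2-q->3 3-p->0 3-q->0 3-p->2 3-q->2 3-q->3 3-q->4}
[1] R1 @ {0↦3, 1↦0}  ⇒  5 nodes, 6 edges  {0-p->1 2-q->3 3-p->2 3-q->2 3-q->3 3-q->4}
[2] R1 @ {0↦3, 1↦2}  ⇒  5 nodes, 3 edges  {0-p->1 3-q->3 3-q->4}
final graph: no rule applies after step 2

Answer: 2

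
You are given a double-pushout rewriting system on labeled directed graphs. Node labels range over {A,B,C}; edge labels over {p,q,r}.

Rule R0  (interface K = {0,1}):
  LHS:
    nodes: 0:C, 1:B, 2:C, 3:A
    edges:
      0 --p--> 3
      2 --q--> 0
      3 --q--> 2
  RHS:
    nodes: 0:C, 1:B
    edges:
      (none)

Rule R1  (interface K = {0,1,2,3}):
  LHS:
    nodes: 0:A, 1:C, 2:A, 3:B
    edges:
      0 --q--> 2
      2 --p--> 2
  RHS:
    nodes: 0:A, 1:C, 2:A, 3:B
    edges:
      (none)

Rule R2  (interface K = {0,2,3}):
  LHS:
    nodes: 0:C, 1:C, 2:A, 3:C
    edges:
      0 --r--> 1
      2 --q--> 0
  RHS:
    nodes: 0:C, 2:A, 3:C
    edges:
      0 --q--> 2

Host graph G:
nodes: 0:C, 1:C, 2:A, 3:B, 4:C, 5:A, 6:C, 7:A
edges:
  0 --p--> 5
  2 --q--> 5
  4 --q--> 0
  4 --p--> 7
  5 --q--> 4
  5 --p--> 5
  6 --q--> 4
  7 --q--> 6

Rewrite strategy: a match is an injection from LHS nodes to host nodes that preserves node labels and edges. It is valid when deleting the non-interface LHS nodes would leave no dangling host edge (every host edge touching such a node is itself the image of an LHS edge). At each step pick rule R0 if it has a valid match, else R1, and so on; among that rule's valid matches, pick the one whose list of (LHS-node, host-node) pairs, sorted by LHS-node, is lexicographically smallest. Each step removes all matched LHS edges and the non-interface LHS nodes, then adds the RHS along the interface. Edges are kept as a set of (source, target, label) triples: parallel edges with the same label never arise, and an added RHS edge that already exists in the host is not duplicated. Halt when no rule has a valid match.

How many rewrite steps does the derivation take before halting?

Answer: 3

Derivation:
start.  V:8 E:8  edges: 0-p->5 2-q->5 4-q->0 4-p->7 5-q->4 5-p->5 6-q->4 7-q->6
1. fire R0 via {0↦4, 1↦3, 2↦6, 3↦7}  →  V:6 E:5  edges: 0-p->5 2-q->5 4-q->0 5-q->4 5-p->5
2. fire R1 via {0↦2, 1↦0, 2↦5, 3↦3}  →  V:6 E:3  edges: 0-p->5 4-q->0 5-q->4
3. fire R0 via {0↦0, 1↦3, 2↦4, 3↦5}  →  V:4 E:0  edges: ∅
halt: no rule applies after step 3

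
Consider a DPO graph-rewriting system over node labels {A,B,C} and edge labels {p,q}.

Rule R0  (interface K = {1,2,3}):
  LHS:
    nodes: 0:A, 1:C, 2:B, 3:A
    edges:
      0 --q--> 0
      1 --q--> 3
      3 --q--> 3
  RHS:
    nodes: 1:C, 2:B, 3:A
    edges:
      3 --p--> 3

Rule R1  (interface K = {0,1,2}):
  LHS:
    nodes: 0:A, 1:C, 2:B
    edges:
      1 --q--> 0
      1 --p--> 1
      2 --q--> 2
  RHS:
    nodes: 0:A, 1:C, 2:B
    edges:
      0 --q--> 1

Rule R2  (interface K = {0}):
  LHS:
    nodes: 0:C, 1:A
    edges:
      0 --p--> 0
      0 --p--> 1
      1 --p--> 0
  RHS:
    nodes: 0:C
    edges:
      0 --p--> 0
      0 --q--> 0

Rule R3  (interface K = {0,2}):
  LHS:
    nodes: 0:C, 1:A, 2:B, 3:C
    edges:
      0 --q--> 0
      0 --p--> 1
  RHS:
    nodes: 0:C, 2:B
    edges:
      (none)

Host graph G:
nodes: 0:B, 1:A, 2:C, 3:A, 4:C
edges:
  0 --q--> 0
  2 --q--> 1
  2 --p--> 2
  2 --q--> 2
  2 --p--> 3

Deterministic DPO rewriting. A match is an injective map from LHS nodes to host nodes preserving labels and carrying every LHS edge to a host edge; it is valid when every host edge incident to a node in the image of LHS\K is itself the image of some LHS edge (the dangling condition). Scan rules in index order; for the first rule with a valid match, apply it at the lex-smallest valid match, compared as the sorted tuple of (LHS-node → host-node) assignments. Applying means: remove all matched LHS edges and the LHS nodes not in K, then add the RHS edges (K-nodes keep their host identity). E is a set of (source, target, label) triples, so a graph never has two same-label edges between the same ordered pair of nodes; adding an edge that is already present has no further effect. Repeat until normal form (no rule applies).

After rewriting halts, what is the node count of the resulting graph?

Answer: 3

Derivation:
initial: |V|=5 |E|=5  E = 0-q->0 2-q->1 2-p->2 2-q->2 2-p->3
step 1: apply R1 at {0↦1, 1↦2, 2↦0}  → |V|=5 |E|=3  E = 1-q->2 2-q->2 2-p->3
step 2: apply R3 at {0↦2, 1↦3, 2↦0, 3↦4}  → |V|=3 |E|=1  E = 1-q->2
normal form: no rule applies after step 2
NF nodes: {0:B, 1:A, 2:C}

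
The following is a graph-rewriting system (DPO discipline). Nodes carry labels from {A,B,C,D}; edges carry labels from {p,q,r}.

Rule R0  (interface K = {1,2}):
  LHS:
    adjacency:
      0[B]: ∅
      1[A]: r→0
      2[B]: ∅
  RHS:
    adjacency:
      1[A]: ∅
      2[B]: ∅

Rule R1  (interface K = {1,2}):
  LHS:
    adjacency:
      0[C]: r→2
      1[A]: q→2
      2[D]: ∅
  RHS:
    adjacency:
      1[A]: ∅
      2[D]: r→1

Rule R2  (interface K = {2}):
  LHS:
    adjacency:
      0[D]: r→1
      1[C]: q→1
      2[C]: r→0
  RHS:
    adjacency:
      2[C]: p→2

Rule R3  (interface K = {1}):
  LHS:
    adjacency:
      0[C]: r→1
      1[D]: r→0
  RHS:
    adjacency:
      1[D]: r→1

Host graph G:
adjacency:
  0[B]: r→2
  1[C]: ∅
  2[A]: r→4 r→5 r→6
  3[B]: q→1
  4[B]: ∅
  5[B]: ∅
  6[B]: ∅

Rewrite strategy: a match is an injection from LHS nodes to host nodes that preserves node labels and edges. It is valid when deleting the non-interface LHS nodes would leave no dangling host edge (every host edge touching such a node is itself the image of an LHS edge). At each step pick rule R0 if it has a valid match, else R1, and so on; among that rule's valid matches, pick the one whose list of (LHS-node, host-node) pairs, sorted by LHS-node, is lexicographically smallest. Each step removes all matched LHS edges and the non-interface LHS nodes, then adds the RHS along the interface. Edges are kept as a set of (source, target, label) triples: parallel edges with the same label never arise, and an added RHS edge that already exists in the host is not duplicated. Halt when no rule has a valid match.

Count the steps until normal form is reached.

initial: |V|=7 |E|=5  E = 0-r->2 2-r->4 2-r->5 2-r->6 3-q->1
step 1: apply R0 at {0↦4, 1↦2, 2↦0}  → |V|=6 |E|=4  E = 0-r->2 2-r->5 2-r->6 3-q->1
step 2: apply R0 at {0↦5, 1↦2, 2↦0}  → |V|=5 |E|=3  E = 0-r->2 2-r->6 3-q->1
step 3: apply R0 at {0↦6, 1↦2, 2↦0}  → |V|=4 |E|=2  E = 0-r->2 3-q->1
normal form: no rule applies after step 3

Answer: 3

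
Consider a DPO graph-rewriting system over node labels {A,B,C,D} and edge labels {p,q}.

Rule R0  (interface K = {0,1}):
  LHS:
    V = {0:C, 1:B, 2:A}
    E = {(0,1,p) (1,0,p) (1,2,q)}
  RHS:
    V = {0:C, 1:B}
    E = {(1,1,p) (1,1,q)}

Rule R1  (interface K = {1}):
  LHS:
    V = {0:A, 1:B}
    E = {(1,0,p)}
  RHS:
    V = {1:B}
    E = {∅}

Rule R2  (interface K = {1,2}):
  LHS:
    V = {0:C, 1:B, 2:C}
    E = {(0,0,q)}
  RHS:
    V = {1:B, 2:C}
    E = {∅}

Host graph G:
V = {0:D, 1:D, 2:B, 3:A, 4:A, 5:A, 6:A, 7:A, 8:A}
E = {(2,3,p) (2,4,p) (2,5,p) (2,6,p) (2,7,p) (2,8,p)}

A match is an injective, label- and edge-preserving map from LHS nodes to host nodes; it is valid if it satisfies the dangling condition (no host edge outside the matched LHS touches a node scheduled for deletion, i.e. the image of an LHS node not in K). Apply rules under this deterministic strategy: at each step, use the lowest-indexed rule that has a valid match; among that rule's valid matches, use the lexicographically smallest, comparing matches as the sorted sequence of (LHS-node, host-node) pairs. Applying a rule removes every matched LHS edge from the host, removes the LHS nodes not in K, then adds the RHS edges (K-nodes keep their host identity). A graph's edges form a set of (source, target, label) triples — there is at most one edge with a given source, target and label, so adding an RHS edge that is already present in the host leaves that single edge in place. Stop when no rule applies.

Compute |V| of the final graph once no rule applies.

start.  V:9 E:6  edges: 2-p->3 2-p->4 2-p->5 2-p->6 2-p->7 2-p->8
1. fire R1 via {0↦3, 1↦2}  →  V:8 E:5  edges: 2-p->4 2-p->5 2-p->6 2-p->7 2-p->8
2. fire R1 via {0↦4, 1↦2}  →  V:7 E:4  edges: 2-p->5 2-p->6 2-p->7 2-p->8
3. fire R1 via {0↦5, 1↦2}  →  V:6 E:3  edges: 2-p->6 2-p->7 2-p->8
4. fire R1 via {0↦6, 1↦2}  →  V:5 E:2  edges: 2-p->7 2-p->8
5. fire R1 via {0↦7, 1↦2}  →  V:4 E:1  edges: 2-p->8
6. fire R1 via {0↦8, 1↦2}  →  V:3 E:0  edges: ∅
final graph: no rule applies after step 6
NF nodes: {0:D, 1:D, 2:B}

Answer: 3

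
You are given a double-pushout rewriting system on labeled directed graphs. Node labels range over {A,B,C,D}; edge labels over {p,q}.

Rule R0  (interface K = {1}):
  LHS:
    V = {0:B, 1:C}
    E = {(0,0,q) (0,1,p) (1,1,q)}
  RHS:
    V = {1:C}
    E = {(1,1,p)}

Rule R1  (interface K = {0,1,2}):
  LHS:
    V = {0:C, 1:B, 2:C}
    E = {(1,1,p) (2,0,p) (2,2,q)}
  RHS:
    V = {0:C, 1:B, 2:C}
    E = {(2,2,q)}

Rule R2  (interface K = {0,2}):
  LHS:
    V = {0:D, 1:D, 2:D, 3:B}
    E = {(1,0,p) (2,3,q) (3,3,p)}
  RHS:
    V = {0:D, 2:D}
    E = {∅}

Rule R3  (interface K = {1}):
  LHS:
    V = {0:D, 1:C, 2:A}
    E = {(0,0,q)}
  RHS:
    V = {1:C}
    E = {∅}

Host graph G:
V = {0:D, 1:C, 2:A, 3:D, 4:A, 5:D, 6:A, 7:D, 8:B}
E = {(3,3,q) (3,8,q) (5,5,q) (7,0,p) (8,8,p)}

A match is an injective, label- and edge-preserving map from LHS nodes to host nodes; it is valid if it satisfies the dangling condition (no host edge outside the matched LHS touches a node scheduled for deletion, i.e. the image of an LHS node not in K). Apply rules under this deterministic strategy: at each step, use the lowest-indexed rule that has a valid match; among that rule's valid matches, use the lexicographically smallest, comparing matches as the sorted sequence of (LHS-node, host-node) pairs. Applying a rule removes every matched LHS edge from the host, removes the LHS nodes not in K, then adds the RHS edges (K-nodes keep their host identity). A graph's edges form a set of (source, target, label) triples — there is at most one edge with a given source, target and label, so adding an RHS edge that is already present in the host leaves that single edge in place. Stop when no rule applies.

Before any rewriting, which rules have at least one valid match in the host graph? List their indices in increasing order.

Answer: [R2,R3]

Steps:
R0: no valid match — LHS pattern not found
R1: no valid match — LHS pattern not found
R2: 1 valid match — {0↦0, 1↦7, 2↦3, 3↦8}
R3: 3 valid matches — {0↦5, 1↦1, 2↦2}, {0↦5, 1↦1, 2↦4}, {0↦5, 1↦1, 2↦6}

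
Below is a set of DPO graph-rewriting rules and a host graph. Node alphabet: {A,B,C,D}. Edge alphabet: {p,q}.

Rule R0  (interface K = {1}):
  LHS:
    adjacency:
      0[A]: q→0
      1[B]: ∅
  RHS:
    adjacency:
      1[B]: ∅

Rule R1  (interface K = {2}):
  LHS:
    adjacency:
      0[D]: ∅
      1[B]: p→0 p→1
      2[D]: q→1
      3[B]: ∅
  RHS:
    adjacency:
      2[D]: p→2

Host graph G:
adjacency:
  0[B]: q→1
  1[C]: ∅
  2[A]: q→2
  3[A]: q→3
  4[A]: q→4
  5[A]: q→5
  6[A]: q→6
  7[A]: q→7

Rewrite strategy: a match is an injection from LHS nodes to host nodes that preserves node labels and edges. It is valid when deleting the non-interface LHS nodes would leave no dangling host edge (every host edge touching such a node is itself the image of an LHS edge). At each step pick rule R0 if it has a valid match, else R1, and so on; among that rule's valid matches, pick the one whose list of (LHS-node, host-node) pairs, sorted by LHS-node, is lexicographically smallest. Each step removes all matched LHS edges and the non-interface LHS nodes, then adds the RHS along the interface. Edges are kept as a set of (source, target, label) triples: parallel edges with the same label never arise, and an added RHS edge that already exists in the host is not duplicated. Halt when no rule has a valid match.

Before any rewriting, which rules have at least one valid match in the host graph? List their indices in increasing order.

Answer: [R0]

Derivation:
R0: 6 valid matches — {0↦2, 1↦0}, {0↦3, 1↦0}, {0↦4, 1↦0} (+3 more)
R1: no valid match — LHS pattern not found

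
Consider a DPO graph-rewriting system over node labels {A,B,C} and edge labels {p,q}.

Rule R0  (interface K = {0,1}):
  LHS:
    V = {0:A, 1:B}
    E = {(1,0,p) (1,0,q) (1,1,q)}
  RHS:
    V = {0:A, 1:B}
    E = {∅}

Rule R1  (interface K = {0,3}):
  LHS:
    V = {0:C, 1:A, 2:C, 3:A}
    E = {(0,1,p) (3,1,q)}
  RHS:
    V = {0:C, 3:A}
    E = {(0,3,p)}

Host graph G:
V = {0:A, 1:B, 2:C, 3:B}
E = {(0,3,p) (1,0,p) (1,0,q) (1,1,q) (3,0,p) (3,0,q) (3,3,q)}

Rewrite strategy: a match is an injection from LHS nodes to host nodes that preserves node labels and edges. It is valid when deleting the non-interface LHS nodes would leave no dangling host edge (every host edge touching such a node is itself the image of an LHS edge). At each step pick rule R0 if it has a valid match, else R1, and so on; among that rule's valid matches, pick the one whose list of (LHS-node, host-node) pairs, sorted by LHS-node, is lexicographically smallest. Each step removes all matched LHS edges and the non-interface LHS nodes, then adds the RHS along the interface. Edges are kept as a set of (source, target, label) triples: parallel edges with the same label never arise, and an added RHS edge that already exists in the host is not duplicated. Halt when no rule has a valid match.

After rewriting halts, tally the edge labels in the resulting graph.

Answer: p:1

Derivation:
start.  V:4 E:7  edges: 0-p->3 1-p->0 1-q->0 1-q->1 3-p->0 3-q->0 3-q->3
1. fire R0 via {0↦0, 1↦1}  →  V:4 E:4  edges: 0-p->3 3-p->0 3-q->0 3-q->3
2. fire R0 via {0↦0, 1↦3}  →  V:4 E:1  edges: 0-p->3
normal form: no rule applies after step 2
NF edges: [(0, 3, 'p')]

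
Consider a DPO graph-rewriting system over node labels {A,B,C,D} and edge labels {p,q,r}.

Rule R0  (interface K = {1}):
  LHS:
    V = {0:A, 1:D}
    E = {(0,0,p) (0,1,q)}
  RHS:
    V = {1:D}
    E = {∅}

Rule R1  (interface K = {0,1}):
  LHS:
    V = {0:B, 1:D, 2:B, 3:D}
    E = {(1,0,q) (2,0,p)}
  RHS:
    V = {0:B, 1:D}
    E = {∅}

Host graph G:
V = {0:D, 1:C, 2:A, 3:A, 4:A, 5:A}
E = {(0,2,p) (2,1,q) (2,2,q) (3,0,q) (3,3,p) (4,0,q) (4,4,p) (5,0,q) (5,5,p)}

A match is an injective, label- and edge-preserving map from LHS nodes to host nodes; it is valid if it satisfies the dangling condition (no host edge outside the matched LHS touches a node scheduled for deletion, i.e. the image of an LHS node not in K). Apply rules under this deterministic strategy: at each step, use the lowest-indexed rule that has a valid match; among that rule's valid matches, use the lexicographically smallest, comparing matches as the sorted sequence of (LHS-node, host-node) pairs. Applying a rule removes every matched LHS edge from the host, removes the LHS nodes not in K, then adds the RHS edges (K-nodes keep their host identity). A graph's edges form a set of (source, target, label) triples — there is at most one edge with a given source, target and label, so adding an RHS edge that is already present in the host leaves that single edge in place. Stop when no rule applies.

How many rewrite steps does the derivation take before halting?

start.  V:6 E:9  edges: 0-p->2 2-q->1 2-q->2 3-q->0 3-p->3 4-q->0 4-p->4 5-q->0 5-p->5
1. fire R0 via {0↦3, 1↦0}  →  V:5 E:7  edges: 0-p->2 2-q->1 2-q->2 4-q->0 4-p->4 5-q->0 5-p->5
2. fire R0 via {0↦4, 1↦0}  →  V:4 E:5  edges: 0-p->2 2-q->1 2-q->2 5-q->0 5-p->5
3. fire R0 via {0↦5, 1↦0}  →  V:3 E:3  edges: 0-p->2 2-q->1 2-q->2
normal form: no rule applies after step 3

Answer: 3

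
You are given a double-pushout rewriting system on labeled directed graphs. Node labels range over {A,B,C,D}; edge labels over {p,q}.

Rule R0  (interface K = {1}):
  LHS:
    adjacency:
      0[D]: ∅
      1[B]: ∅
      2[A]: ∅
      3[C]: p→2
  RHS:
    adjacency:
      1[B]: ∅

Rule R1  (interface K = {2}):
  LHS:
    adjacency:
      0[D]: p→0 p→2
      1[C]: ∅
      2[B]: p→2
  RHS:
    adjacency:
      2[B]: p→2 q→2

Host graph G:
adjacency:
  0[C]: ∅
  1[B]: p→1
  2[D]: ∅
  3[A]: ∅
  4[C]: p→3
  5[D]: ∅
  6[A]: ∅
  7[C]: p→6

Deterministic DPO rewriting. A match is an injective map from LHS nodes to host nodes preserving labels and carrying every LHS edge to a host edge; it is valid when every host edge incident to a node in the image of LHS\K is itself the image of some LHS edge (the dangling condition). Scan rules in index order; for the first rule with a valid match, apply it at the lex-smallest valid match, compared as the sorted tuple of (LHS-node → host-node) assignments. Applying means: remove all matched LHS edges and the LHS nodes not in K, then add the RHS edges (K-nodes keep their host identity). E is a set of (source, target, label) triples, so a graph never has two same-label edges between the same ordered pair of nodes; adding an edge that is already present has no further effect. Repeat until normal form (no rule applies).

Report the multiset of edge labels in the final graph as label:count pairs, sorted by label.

initial: |V|=8 |E|=3  E = 1-p->1 4-p->3 7-p->6
step 1: apply R0 at {0↦2, 1↦1, 2↦3, 3↦4}  → |V|=5 |E|=2  E = 1-p->1 7-p->6
step 2: apply R0 at {0↦5, 1↦1, 2↦6, 3↦7}  → |V|=2 |E|=1  E = 1-p->1
halt: no rule applies after step 2
NF edges: [(1, 1, 'p')]

Answer: p:1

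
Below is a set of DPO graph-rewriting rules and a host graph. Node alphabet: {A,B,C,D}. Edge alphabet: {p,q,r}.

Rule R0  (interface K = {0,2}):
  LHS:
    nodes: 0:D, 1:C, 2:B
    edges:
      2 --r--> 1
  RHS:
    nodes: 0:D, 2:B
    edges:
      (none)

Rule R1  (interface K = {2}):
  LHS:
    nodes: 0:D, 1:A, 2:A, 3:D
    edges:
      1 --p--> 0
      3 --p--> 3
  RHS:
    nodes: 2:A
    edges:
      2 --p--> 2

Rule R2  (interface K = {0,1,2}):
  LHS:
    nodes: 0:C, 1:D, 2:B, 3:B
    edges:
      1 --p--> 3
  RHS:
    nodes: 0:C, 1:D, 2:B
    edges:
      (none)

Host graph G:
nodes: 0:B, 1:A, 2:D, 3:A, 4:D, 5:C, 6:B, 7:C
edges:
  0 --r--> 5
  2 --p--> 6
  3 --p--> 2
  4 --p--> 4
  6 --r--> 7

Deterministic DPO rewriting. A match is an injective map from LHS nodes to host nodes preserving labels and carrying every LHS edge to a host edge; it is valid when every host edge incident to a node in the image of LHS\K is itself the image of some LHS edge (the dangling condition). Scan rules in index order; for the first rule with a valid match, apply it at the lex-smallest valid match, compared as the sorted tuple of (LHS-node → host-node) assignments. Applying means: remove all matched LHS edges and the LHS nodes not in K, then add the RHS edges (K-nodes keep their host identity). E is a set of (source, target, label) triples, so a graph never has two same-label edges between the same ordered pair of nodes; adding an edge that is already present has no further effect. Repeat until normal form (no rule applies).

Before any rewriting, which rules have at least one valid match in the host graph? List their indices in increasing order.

R0: 4 valid matches — {0↦2, 1↦5, 2↦0}, {0↦2, 1↦7, 2↦6}, {0↦4, 1↦5, 2↦0} (+1 more)
R1: no valid match — 1 raw match, all fail dangling condition
R2: no valid match — 2 raw matches, all fail dangling condition

Answer: [R0]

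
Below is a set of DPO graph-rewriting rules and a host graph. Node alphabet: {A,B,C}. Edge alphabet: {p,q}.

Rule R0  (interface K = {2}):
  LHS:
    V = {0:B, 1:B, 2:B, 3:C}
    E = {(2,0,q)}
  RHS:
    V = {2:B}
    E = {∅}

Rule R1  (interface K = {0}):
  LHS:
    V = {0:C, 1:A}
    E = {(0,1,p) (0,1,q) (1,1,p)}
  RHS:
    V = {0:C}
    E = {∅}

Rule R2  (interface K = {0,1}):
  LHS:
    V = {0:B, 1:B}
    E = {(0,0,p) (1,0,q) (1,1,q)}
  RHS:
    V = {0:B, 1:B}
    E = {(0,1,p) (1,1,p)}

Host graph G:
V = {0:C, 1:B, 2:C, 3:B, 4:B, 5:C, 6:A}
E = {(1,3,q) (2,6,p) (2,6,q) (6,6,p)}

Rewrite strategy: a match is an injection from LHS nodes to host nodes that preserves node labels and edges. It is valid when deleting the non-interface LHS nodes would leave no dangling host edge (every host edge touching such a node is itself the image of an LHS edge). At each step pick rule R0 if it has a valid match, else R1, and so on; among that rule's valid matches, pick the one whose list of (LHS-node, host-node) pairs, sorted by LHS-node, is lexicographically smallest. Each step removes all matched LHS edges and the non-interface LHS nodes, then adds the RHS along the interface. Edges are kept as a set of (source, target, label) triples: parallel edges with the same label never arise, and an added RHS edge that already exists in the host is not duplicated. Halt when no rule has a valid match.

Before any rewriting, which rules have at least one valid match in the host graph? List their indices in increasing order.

Answer: [R0,R1]

Steps:
R0: 2 valid matches — {0↦3, 1↦4, 2↦1, 3↦0}, {0↦3, 1↦4, 2↦1, 3↦5}
R1: 1 valid match — {0↦2, 1↦6}
R2: no valid match — LHS pattern not found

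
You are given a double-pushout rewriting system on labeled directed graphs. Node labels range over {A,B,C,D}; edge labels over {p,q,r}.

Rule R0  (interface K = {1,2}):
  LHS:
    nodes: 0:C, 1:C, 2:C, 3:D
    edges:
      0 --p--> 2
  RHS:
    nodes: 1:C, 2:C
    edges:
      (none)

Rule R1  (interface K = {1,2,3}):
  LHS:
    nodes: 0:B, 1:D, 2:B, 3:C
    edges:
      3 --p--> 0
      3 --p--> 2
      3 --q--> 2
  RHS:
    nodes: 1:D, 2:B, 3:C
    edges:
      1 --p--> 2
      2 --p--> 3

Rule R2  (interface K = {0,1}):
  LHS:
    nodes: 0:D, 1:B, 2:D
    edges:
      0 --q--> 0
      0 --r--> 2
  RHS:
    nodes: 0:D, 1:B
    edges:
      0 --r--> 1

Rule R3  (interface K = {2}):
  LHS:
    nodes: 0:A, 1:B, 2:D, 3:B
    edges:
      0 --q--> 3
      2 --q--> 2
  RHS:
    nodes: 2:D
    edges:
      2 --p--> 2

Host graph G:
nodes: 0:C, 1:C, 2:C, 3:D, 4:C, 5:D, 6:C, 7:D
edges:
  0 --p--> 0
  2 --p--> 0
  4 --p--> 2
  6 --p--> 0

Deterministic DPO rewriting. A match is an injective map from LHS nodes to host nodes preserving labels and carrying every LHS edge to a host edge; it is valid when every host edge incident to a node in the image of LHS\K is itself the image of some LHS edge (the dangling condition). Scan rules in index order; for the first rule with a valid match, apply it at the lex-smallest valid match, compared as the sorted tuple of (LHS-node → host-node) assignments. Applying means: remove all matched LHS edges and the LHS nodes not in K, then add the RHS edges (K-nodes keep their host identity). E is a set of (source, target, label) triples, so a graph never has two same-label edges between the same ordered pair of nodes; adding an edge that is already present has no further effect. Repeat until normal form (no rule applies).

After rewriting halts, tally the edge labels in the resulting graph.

Answer: p:1

Steps:
[0] host  ⇒  8 nodes, 4 edges  {0-p->0 2-p->0 4-p->2 6-p->0}
[1] R0 @ {0↦4, 1↦0, 2↦2, 3↦3}  ⇒  6 nodes, 3 edges  {0-p->0 2-p->0 6-p->0}
[2] R0 @ {0↦2, 1↦1, 2↦0, 3↦5}  ⇒  4 nodes, 2 edges  {0-p->0 6-p->0}
[3] R0 @ {0↦6, 1↦1, 2↦0, 3↦7}  ⇒  2 nodes, 1 edges  {0-p->0}
final graph: no rule applies after step 3
NF edges: [(0, 0, 'p')]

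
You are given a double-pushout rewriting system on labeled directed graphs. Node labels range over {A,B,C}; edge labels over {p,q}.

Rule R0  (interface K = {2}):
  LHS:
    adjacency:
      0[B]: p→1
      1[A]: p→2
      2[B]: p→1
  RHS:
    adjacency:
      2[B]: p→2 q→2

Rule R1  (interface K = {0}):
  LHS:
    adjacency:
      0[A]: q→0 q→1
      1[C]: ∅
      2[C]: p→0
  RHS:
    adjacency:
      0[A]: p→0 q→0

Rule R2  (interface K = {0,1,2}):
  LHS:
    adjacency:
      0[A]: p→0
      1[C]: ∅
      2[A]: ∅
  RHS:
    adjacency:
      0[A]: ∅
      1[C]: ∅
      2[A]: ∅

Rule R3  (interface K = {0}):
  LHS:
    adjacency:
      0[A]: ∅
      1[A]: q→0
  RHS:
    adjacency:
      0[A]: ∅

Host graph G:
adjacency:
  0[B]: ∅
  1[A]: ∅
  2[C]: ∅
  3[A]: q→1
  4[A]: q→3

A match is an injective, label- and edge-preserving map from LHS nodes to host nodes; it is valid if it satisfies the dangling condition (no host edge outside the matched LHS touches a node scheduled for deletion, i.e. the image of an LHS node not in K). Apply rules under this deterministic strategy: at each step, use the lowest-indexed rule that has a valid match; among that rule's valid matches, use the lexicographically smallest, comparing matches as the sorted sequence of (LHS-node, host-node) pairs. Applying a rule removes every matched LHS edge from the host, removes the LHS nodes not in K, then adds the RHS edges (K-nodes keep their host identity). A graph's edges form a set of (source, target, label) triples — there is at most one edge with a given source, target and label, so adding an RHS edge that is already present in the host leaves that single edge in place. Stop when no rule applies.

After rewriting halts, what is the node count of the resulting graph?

Answer: 3

Rewrite trace:
[0] host  ⇒  5 nodes, 2 edges  {3-q->1 4-q->3}
[1] R3 @ {0↦3, 1↦4}  ⇒  4 nodes, 1 edges  {3-q->1}
[2] R3 @ {0↦1, 1↦3}  ⇒  3 nodes, 0 edges  {∅}
normal form: no rule applies after step 2
NF nodes: {0:B, 1:A, 2:C}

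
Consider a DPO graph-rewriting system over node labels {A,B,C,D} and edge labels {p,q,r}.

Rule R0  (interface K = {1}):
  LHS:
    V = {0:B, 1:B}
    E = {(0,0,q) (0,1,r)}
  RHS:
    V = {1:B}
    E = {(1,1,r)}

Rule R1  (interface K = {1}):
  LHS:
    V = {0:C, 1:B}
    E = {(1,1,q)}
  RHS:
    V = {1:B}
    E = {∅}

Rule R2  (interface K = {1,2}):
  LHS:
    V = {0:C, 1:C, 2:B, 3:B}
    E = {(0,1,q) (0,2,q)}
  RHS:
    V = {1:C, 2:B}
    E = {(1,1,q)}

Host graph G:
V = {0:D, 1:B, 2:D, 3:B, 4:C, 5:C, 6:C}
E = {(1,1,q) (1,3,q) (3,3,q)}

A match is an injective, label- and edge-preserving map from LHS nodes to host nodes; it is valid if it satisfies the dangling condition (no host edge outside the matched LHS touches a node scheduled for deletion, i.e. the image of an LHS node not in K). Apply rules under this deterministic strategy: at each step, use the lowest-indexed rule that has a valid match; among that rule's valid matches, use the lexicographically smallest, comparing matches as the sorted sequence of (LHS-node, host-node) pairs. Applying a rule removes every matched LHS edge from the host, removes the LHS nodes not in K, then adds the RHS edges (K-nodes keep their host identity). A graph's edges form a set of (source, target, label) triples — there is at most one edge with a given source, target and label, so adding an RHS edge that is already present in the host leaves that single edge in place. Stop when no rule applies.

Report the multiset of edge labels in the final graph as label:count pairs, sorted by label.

Answer: q:1

Rewrite trace:
initial: |V|=7 |E|=3  E = 1-q->1 1-q->3 3-q->3
step 1: apply R1 at {0↦4, 1↦1}  → |V|=6 |E|=2  E = 1-q->3 3-q->3
step 2: apply R1 at {0↦5, 1↦3}  → |V|=5 |E|=1  E = 1-q->3
normal form: no rule applies after step 2
NF edges: [(1, 3, 'q')]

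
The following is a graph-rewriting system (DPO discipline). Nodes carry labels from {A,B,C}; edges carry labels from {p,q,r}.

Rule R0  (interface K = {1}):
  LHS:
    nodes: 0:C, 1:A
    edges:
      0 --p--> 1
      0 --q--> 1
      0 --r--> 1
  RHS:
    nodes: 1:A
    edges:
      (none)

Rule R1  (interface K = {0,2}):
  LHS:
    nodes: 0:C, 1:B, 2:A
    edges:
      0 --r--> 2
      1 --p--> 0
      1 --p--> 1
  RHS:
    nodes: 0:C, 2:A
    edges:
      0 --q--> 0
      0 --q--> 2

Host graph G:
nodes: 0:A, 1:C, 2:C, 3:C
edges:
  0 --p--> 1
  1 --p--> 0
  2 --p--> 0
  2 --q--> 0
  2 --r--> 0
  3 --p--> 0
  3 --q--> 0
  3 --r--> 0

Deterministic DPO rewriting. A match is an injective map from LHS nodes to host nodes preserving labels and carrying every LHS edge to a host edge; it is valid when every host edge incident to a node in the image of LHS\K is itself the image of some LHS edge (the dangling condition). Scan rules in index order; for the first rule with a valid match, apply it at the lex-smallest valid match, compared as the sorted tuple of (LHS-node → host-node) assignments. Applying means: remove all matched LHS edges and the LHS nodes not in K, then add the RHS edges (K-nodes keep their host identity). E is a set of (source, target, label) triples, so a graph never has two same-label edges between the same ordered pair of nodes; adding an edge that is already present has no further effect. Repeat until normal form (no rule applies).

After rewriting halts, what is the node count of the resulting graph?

start.  V:4 E:8  edges: 0-p->1 1-p->0 2-p->0 2-q->0 2-r->0 3-p->0 3-q->0 3-r->0
1. fire R0 via {0↦2, 1↦0}  →  V:3 E:5  edges: 0-p->1 1-p->0 3-p->0 3-q->0 3-r->0
2. fire R0 via {0↦3, 1↦0}  →  V:2 E:2  edges: 0-p->1 1-p->0
halt: no rule applies after step 2
NF nodes: {0:A, 1:C}

Answer: 2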